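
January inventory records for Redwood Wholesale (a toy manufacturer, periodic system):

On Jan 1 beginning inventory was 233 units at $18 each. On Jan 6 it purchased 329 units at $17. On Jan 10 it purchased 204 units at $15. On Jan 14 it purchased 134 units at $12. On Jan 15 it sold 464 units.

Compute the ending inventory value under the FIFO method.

Jan 15, 464 sold [FIFO — oldest first]: 233 @ $18 + 231 @ $17 = $8,121
Ending inventory: 98 @ $17 + 204 @ $15 + 134 @ $12 = $6,334

Ending inventory = $6,334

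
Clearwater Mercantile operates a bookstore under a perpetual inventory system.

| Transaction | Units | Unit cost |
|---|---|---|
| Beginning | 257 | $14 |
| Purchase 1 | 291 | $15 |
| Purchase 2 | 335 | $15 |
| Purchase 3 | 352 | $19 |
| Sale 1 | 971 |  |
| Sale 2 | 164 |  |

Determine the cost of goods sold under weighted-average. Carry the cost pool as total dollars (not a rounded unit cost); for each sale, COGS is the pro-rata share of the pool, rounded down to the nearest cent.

COGS = $18,082.79

After Beginning: 257 on hand, pool $3,598.00 (≈ $14.0000 each)
After Purchase 1: 548 on hand, pool $7,963.00 (≈ $14.5310 each)
After Purchase 2: 883 on hand, pool $12,988.00 (≈ $14.7089 each)
After Purchase 3: 1235 on hand, pool $19,676.00 (≈ $15.9320 each)
Sale 1, sell 971: 971/1235 × $19,676.00 → $15,469.95
Sale 2, sell 164: 164/264 × $4,206.05 → $2,612.84
Total COGS = $15,469.95 + $2,612.84 = $18,082.79
Ending inventory (cost pool remaining) = $1,593.21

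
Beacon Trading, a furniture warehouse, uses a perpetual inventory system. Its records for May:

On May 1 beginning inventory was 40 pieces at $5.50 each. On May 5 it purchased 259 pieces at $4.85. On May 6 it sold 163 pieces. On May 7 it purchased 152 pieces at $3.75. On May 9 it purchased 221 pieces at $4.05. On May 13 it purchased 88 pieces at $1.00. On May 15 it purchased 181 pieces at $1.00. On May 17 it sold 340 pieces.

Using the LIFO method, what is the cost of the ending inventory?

Ending inventory = $1,863.10

May 6, 163 sold [LIFO — newest first]: 163 @ $4.85 = $790.55
May 17, 340 sold [LIFO — newest first]: 181 @ $1.00 + 88 @ $1.00 + 71 @ $4.05 = $556.55
Total COGS = $790.55 + $556.55 = $1,347.10
Ending inventory: 40 @ $5.50 + 96 @ $4.85 + 152 @ $3.75 + 150 @ $4.05 = $1,863.10
Check: goods available $3,210.20 = COGS $1,347.10 + ending $1,863.10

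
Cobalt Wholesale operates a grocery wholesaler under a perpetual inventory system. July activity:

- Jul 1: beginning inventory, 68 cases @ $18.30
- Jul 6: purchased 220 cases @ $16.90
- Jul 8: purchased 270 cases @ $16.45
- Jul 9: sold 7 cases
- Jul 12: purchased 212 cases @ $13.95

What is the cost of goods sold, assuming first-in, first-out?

COGS = $128.10

Jul 9, 7 sold [FIFO — oldest first]: 7 @ $18.30 = $128.10
Ending inventory: 61 @ $18.30 + 220 @ $16.90 + 270 @ $16.45 + 212 @ $13.95 = $12,233.20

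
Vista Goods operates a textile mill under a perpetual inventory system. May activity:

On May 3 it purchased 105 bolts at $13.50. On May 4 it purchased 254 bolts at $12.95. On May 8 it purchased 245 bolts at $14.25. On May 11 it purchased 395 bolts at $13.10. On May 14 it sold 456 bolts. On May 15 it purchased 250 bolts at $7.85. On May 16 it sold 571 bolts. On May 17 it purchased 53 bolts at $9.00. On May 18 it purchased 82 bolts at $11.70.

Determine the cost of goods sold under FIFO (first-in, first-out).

COGS = $13,592.35

May 14, 456 sold [FIFO — oldest first]: 105 @ $13.50 + 254 @ $12.95 + 97 @ $14.25 = $6,089.05
May 16, 571 sold [FIFO — oldest first]: 148 @ $14.25 + 395 @ $13.10 + 28 @ $7.85 = $7,503.30
Total COGS = $6,089.05 + $7,503.30 = $13,592.35
Ending inventory: 222 @ $7.85 + 53 @ $9.00 + 82 @ $11.70 = $3,179.10
Check: goods available $16,771.45 = COGS $13,592.35 + ending $3,179.10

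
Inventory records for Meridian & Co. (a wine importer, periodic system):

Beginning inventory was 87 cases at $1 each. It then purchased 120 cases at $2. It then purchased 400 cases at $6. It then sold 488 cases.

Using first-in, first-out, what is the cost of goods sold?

Sale 1 (488) [FIFO — oldest first]: 87 @ $1 + 120 @ $2 + 281 @ $6 = $2,013
Ending inventory: 119 @ $6 = $714
Check: goods available $2,727 = COGS $2,013 + ending $714

COGS = $2,013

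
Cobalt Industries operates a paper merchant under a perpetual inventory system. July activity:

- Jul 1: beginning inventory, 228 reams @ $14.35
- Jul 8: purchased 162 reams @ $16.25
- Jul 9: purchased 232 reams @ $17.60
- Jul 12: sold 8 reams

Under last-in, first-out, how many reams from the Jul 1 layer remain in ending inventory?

Jul 12, 8 sold [LIFO — newest first]: 8 @ $17.60 = $140.80
Ending inventory: 228 @ $14.35 + 162 @ $16.25 + 224 @ $17.60 = $9,846.70

228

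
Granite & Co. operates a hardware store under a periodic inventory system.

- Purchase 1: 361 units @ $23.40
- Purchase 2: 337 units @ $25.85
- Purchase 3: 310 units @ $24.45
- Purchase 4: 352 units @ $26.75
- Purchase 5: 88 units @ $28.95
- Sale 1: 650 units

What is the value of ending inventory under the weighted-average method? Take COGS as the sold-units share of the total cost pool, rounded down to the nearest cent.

Ending inventory = $20,226.63

Sale 1, sell 650: 650/1448 × $36,701.95 → $16,475.32
Ending inventory (cost pool remaining) = $20,226.63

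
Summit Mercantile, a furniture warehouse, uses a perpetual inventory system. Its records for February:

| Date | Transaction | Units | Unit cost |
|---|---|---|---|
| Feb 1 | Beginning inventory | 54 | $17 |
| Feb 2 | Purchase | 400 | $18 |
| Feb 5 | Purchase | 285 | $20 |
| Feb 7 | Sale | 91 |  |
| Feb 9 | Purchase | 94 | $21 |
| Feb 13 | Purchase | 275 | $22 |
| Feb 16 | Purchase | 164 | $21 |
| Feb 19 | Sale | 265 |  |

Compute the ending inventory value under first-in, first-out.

Feb 7, 91 sold [FIFO — oldest first]: 54 @ $17 + 37 @ $18 = $1,584
Feb 19, 265 sold [FIFO — oldest first]: 265 @ $18 = $4,770
Total COGS = $1,584 + $4,770 = $6,354
Ending inventory: 98 @ $18 + 285 @ $20 + 94 @ $21 + 275 @ $22 + 164 @ $21 = $18,932
Check: goods available $25,286 = COGS $6,354 + ending $18,932

Ending inventory = $18,932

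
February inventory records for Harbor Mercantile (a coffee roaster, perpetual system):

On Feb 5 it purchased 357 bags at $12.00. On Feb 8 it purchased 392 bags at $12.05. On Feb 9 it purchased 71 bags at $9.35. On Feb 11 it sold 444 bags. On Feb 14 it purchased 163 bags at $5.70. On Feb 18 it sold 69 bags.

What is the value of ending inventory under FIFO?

Feb 11, 444 sold [FIFO — oldest first]: 357 @ $12.00 + 87 @ $12.05 = $5,332.35
Feb 18, 69 sold [FIFO — oldest first]: 69 @ $12.05 = $831.45
Total COGS = $5,332.35 + $831.45 = $6,163.80
Ending inventory: 236 @ $12.05 + 71 @ $9.35 + 163 @ $5.70 = $4,436.75

Ending inventory = $4,436.75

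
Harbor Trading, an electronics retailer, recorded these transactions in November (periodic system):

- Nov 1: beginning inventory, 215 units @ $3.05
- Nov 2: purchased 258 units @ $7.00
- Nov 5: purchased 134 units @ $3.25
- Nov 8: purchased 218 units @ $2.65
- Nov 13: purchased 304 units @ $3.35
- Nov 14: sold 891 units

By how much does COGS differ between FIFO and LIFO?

$19.45

FIFO COGS: 215 @ $3.05 + 258 @ $7.00 + 134 @ $3.25 + 218 @ $2.65 + 66 @ $3.35 = $3,696.05
LIFO COGS: 304 @ $3.35 + 218 @ $2.65 + 134 @ $3.25 + 235 @ $7.00 = $3,676.60
Difference = |$3,696.05 − $3,676.60| = $19.45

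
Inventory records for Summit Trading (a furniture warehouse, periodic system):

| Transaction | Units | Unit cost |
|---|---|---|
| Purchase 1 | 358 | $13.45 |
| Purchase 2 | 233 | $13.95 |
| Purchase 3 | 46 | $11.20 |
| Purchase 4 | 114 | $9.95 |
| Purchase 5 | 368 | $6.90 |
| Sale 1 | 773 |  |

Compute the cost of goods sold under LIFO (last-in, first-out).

COGS = $7,600.45

Sale 1 (773) [LIFO — newest first]: 368 @ $6.90 + 114 @ $9.95 + 46 @ $11.20 + 233 @ $13.95 + 12 @ $13.45 = $7,600.45
Ending inventory: 346 @ $13.45 = $4,653.70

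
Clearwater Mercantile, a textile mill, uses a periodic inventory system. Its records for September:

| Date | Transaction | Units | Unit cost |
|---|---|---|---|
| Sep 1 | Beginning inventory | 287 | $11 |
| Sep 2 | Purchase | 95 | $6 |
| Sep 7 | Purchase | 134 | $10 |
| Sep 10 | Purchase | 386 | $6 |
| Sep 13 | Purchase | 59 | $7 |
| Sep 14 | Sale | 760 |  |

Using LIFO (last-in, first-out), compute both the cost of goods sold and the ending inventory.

COGS = $5,585; ending inventory = $2,211

Sep 14, 760 sold [LIFO — newest first]: 59 @ $7 + 386 @ $6 + 134 @ $10 + 95 @ $6 + 86 @ $11 = $5,585
Ending inventory: 201 @ $11 = $2,211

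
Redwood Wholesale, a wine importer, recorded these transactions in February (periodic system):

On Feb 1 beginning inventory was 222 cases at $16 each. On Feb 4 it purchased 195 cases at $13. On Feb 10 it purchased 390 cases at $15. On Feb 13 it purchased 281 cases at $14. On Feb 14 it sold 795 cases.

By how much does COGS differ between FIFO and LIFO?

FIFO COGS: 222 @ $16 + 195 @ $13 + 378 @ $15 = $11,757
LIFO COGS: 281 @ $14 + 390 @ $15 + 124 @ $13 = $11,396
Difference = |$11,757 − $11,396| = $361

$361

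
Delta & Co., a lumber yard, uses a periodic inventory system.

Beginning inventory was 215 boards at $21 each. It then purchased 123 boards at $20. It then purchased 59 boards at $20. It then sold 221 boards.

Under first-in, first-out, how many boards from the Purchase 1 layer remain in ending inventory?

117

Sale 1 (221) [FIFO — oldest first]: 215 @ $21 + 6 @ $20 = $4,635
Ending inventory: 117 @ $20 + 59 @ $20 = $3,520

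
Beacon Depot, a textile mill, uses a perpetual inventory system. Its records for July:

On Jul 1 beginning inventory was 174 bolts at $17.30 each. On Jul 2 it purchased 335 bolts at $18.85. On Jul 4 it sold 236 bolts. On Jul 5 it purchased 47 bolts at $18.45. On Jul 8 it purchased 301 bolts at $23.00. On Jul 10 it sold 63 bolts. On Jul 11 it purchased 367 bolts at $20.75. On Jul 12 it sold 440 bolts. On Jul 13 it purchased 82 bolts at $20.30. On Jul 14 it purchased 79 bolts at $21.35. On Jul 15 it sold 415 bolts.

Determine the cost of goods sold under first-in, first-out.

COGS = $23,277.85

Jul 4, 236 sold [FIFO — oldest first]: 174 @ $17.30 + 62 @ $18.85 = $4,178.90
Jul 10, 63 sold [FIFO — oldest first]: 63 @ $18.85 = $1,187.55
Jul 12, 440 sold [FIFO — oldest first]: 210 @ $18.85 + 47 @ $18.45 + 183 @ $23.00 = $9,034.65
Jul 15, 415 sold [FIFO — oldest first]: 118 @ $23.00 + 297 @ $20.75 = $8,876.75
Total COGS = $4,178.90 + $1,187.55 + $9,034.65 + $8,876.75 = $23,277.85
Ending inventory: 70 @ $20.75 + 82 @ $20.30 + 79 @ $21.35 = $4,803.75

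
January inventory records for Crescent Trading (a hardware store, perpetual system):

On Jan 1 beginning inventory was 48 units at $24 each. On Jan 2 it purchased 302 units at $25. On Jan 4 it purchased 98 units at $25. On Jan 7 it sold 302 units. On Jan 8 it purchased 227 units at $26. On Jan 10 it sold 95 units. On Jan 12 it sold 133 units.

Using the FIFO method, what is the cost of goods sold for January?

Jan 7, 302 sold [FIFO — oldest first]: 48 @ $24 + 254 @ $25 = $7,502
Jan 10, 95 sold [FIFO — oldest first]: 48 @ $25 + 47 @ $25 = $2,375
Jan 12, 133 sold [FIFO — oldest first]: 51 @ $25 + 82 @ $26 = $3,407
Total COGS = $7,502 + $2,375 + $3,407 = $13,284
Ending inventory: 145 @ $26 = $3,770

COGS = $13,284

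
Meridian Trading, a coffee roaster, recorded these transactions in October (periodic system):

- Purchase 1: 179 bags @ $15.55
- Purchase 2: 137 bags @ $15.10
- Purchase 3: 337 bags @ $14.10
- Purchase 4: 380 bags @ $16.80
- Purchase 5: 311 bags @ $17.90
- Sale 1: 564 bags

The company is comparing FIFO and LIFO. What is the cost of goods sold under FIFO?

COGS = $8,348.95

FIFO COGS: 179 @ $15.55 + 137 @ $15.10 + 248 @ $14.10 = $8,348.95
LIFO COGS: 311 @ $17.90 + 253 @ $16.80 = $9,817.30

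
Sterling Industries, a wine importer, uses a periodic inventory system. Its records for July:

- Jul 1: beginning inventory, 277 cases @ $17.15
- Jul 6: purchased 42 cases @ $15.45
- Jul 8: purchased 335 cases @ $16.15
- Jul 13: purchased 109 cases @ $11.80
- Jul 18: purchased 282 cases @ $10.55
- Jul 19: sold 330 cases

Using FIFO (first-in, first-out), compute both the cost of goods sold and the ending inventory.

Jul 19, 330 sold [FIFO — oldest first]: 277 @ $17.15 + 42 @ $15.45 + 11 @ $16.15 = $5,577.10
Ending inventory: 324 @ $16.15 + 109 @ $11.80 + 282 @ $10.55 = $9,493.90
Check: goods available $15,071.00 = COGS $5,577.10 + ending $9,493.90

COGS = $5,577.10; ending inventory = $9,493.90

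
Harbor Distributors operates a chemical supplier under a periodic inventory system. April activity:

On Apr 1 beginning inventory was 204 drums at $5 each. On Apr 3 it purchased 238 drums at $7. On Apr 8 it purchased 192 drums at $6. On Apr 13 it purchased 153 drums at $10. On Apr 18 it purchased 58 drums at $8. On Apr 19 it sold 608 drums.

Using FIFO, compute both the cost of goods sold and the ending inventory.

Apr 19, 608 sold [FIFO — oldest first]: 204 @ $5 + 238 @ $7 + 166 @ $6 = $3,682
Ending inventory: 26 @ $6 + 153 @ $10 + 58 @ $8 = $2,150

COGS = $3,682; ending inventory = $2,150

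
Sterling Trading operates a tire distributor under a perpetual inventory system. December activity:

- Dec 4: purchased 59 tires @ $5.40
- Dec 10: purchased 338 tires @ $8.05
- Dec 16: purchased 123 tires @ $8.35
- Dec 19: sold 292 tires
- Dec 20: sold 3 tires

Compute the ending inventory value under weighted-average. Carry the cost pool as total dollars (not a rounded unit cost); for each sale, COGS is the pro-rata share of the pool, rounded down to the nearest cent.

After Dec 4: 59 on hand, pool $318.60 (≈ $5.4000 each)
After Dec 10: 397 on hand, pool $3,039.50 (≈ $7.6562 each)
After Dec 16: 520 on hand, pool $4,066.55 (≈ $7.8203 each)
Dec 19, sell 292: 292/520 × $4,066.55 → $2,283.52
Dec 20, sell 3: 3/228 × $1,783.03 → $23.46
Total COGS = $2,283.52 + $23.46 = $2,306.98
Ending inventory (cost pool remaining) = $1,759.57
Check: goods available $4,066.55 = COGS $2,306.98 + ending $1,759.57

Ending inventory = $1,759.57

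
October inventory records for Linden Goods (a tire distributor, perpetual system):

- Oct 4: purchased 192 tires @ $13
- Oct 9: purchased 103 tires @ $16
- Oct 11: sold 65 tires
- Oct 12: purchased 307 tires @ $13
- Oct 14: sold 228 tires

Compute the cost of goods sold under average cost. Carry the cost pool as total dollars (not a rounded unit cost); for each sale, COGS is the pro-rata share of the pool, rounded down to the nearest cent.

COGS = $3,979.37

After Oct 4: 192 on hand, pool $2,496.00 (≈ $13.0000 each)
After Oct 9: 295 on hand, pool $4,144.00 (≈ $14.0475 each)
Oct 11, sell 65: 65/295 × $4,144.00 → $913.08
After Oct 12: 537 on hand, pool $7,221.92 (≈ $13.4486 each)
Oct 14, sell 228: 228/537 × $7,221.92 → $3,066.29
Total COGS = $913.08 + $3,066.29 = $3,979.37
Ending inventory (cost pool remaining) = $4,155.63
Check: goods available $8,135.00 = COGS $3,979.37 + ending $4,155.63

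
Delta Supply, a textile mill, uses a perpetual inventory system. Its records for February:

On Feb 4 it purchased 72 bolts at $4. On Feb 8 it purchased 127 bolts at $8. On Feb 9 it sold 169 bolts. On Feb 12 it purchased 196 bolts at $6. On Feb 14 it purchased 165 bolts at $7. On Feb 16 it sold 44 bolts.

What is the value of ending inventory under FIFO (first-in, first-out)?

Feb 9, 169 sold [FIFO — oldest first]: 72 @ $4 + 97 @ $8 = $1,064
Feb 16, 44 sold [FIFO — oldest first]: 30 @ $8 + 14 @ $6 = $324
Total COGS = $1,064 + $324 = $1,388
Ending inventory: 182 @ $6 + 165 @ $7 = $2,247

Ending inventory = $2,247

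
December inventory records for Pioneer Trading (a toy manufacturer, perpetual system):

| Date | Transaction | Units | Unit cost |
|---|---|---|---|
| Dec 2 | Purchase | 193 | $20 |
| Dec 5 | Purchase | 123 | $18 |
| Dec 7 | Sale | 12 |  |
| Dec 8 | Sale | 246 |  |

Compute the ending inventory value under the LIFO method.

Dec 7, 12 sold [LIFO — newest first]: 12 @ $18 = $216
Dec 8, 246 sold [LIFO — newest first]: 111 @ $18 + 135 @ $20 = $4,698
Total COGS = $216 + $4,698 = $4,914
Ending inventory: 58 @ $20 = $1,160
Check: goods available $6,074 = COGS $4,914 + ending $1,160

Ending inventory = $1,160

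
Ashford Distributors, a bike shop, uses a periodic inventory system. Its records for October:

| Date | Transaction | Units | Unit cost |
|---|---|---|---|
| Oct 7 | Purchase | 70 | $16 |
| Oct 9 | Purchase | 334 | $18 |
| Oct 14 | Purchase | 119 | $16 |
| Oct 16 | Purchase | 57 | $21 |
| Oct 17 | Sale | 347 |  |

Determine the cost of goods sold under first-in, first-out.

COGS = $6,106

Oct 17, 347 sold [FIFO — oldest first]: 70 @ $16 + 277 @ $18 = $6,106
Ending inventory: 57 @ $18 + 119 @ $16 + 57 @ $21 = $4,127
Check: goods available $10,233 = COGS $6,106 + ending $4,127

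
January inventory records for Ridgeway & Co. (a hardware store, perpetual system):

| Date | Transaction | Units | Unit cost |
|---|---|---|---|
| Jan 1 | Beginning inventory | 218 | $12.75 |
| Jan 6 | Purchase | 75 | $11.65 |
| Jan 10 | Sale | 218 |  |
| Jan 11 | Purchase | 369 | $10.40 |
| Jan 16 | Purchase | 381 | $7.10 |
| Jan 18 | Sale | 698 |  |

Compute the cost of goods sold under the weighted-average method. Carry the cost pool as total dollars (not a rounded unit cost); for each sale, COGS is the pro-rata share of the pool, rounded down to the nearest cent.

After Jan 1: 218 on hand, pool $2,779.50 (≈ $12.7500 each)
After Jan 6: 293 on hand, pool $3,653.25 (≈ $12.4684 each)
Jan 10, sell 218: 218/293 × $3,653.25 → $2,718.11
After Jan 11: 444 on hand, pool $4,772.74 (≈ $10.7494 each)
After Jan 16: 825 on hand, pool $7,477.84 (≈ $9.0640 each)
Jan 18, sell 698: 698/825 × $7,477.84 → $6,326.70
Total COGS = $2,718.11 + $6,326.70 = $9,044.81
Ending inventory (cost pool remaining) = $1,151.14

COGS = $9,044.81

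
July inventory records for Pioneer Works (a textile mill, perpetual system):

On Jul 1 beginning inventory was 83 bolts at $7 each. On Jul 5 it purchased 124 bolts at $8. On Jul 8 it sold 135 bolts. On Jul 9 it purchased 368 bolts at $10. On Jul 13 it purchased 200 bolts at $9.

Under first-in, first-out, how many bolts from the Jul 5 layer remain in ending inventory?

Jul 8, 135 sold [FIFO — oldest first]: 83 @ $7 + 52 @ $8 = $997
Ending inventory: 72 @ $8 + 368 @ $10 + 200 @ $9 = $6,056

72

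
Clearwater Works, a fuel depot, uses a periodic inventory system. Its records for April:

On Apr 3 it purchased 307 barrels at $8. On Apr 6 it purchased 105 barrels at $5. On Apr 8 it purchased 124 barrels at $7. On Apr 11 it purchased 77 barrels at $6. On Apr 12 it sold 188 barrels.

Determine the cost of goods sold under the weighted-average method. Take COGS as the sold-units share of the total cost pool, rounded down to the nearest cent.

COGS = $1,322.13

Apr 12, sell 188: 188/613 × $4,311.00 → $1,322.13
Ending inventory (cost pool remaining) = $2,988.87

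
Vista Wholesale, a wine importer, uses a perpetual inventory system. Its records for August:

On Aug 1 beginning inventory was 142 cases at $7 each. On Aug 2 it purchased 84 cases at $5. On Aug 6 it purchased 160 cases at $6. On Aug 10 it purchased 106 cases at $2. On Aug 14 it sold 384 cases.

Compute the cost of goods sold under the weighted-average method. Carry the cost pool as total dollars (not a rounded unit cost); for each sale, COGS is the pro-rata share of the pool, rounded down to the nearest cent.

After Aug 1: 142 on hand, pool $994.00 (≈ $7.0000 each)
After Aug 2: 226 on hand, pool $1,414.00 (≈ $6.2566 each)
After Aug 6: 386 on hand, pool $2,374.00 (≈ $6.1503 each)
After Aug 10: 492 on hand, pool $2,586.00 (≈ $5.2561 each)
Aug 14, sell 384: 384/492 × $2,586.00 → $2,018.34
Ending inventory (cost pool remaining) = $567.66

COGS = $2,018.34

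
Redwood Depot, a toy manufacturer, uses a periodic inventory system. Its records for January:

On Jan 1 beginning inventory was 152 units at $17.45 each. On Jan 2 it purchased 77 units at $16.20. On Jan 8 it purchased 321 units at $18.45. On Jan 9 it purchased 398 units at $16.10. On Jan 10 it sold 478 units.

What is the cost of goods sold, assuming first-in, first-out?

COGS = $8,493.85

Jan 10, 478 sold [FIFO — oldest first]: 152 @ $17.45 + 77 @ $16.20 + 249 @ $18.45 = $8,493.85
Ending inventory: 72 @ $18.45 + 398 @ $16.10 = $7,736.20
Check: goods available $16,230.05 = COGS $8,493.85 + ending $7,736.20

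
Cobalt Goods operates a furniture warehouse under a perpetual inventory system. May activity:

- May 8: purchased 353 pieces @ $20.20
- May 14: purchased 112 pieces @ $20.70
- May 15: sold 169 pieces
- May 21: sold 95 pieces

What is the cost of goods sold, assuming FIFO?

COGS = $5,332.80

May 15, 169 sold [FIFO — oldest first]: 169 @ $20.20 = $3,413.80
May 21, 95 sold [FIFO — oldest first]: 95 @ $20.20 = $1,919.00
Total COGS = $3,413.80 + $1,919.00 = $5,332.80
Ending inventory: 89 @ $20.20 + 112 @ $20.70 = $4,116.20
Check: goods available $9,449.00 = COGS $5,332.80 + ending $4,116.20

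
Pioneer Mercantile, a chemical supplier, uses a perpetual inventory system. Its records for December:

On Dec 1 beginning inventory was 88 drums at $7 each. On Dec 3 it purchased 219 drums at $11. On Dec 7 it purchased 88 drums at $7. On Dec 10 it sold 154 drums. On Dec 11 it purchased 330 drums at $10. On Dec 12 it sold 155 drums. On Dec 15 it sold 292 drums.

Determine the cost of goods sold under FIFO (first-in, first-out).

COGS = $5,701

Dec 10, 154 sold [FIFO — oldest first]: 88 @ $7 + 66 @ $11 = $1,342
Dec 12, 155 sold [FIFO — oldest first]: 153 @ $11 + 2 @ $7 = $1,697
Dec 15, 292 sold [FIFO — oldest first]: 86 @ $7 + 206 @ $10 = $2,662
Total COGS = $1,342 + $1,697 + $2,662 = $5,701
Ending inventory: 124 @ $10 = $1,240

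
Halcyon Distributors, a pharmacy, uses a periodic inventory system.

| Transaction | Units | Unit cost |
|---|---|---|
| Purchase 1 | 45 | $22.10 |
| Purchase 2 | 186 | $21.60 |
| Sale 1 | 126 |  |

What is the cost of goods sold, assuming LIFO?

Sale 1 (126) [LIFO — newest first]: 126 @ $21.60 = $2,721.60
Ending inventory: 45 @ $22.10 + 60 @ $21.60 = $2,290.50
Check: goods available $5,012.10 = COGS $2,721.60 + ending $2,290.50

COGS = $2,721.60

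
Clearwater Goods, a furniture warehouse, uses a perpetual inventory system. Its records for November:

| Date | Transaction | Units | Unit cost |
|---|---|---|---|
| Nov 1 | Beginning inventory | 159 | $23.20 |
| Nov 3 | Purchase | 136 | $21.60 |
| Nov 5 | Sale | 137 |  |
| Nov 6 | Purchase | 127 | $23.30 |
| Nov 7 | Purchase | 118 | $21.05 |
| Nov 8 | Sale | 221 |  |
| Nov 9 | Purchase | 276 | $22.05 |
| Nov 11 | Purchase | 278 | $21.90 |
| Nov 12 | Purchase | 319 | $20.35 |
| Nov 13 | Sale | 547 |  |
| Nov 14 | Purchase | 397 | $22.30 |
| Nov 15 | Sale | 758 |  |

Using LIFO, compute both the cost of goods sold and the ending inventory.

COGS = $36,177.75; ending inventory = $3,410.40

Nov 5, 137 sold [LIFO — newest first]: 136 @ $21.60 + 1 @ $23.20 = $2,960.80
Nov 8, 221 sold [LIFO — newest first]: 118 @ $21.05 + 103 @ $23.30 = $4,883.80
Nov 13, 547 sold [LIFO — newest first]: 319 @ $20.35 + 228 @ $21.90 = $11,484.85
Nov 15, 758 sold [LIFO — newest first]: 397 @ $22.30 + 50 @ $21.90 + 276 @ $22.05 + 24 @ $23.30 + 11 @ $23.20 = $16,848.30
Total COGS = $2,960.80 + $4,883.80 + $11,484.85 + $16,848.30 = $36,177.75
Ending inventory: 147 @ $23.20 = $3,410.40
Check: goods available $39,588.15 = COGS $36,177.75 + ending $3,410.40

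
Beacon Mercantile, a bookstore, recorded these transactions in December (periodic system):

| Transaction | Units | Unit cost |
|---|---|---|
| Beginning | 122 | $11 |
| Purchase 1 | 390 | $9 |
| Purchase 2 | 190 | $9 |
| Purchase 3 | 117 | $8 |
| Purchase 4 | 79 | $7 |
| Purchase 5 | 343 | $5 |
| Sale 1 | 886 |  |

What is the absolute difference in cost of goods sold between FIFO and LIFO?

FIFO COGS: 122 @ $11 + 390 @ $9 + 190 @ $9 + 117 @ $8 + 67 @ $7 = $7,967
LIFO COGS: 343 @ $5 + 79 @ $7 + 117 @ $8 + 190 @ $9 + 157 @ $9 = $6,327
Difference = |$7,967 − $6,327| = $1,640

$1,640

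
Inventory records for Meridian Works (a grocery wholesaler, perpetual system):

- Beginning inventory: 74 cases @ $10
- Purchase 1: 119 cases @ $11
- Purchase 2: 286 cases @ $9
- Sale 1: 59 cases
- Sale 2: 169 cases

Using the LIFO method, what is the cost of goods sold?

Sale 1 (59) [LIFO — newest first]: 59 @ $9 = $531
Sale 2 (169) [LIFO — newest first]: 169 @ $9 = $1,521
Total COGS = $531 + $1,521 = $2,052
Ending inventory: 74 @ $10 + 119 @ $11 + 58 @ $9 = $2,571
Check: goods available $4,623 = COGS $2,052 + ending $2,571

COGS = $2,052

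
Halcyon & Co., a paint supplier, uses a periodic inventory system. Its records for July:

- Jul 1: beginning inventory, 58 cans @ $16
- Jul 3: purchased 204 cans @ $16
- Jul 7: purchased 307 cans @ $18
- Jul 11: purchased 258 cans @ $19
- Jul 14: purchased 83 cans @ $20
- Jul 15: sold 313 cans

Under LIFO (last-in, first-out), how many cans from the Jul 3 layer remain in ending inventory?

204

Jul 15, 313 sold [LIFO — newest first]: 83 @ $20 + 230 @ $19 = $6,030
Ending inventory: 58 @ $16 + 204 @ $16 + 307 @ $18 + 28 @ $19 = $10,250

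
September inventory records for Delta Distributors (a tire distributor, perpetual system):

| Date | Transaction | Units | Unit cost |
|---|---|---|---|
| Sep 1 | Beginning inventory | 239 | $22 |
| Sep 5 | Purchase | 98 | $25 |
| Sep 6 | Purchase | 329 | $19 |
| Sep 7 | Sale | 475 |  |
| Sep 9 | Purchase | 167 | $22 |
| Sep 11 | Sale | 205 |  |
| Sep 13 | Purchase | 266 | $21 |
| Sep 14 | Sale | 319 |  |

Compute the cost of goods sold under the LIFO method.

COGS = $21,019

Sep 7, 475 sold [LIFO — newest first]: 329 @ $19 + 98 @ $25 + 48 @ $22 = $9,757
Sep 11, 205 sold [LIFO — newest first]: 167 @ $22 + 38 @ $22 = $4,510
Sep 14, 319 sold [LIFO — newest first]: 266 @ $21 + 53 @ $22 = $6,752
Total COGS = $9,757 + $4,510 + $6,752 = $21,019
Ending inventory: 100 @ $22 = $2,200
Check: goods available $23,219 = COGS $21,019 + ending $2,200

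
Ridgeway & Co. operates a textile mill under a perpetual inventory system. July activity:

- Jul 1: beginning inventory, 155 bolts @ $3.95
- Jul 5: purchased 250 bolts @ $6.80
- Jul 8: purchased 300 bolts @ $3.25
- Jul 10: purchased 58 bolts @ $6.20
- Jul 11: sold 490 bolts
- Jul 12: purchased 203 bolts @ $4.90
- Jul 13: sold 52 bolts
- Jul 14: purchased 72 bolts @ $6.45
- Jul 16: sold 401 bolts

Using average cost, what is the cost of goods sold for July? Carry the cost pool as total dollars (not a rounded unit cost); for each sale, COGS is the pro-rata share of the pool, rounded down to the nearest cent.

COGS = $4,624.68

After Jul 1: 155 on hand, pool $612.25 (≈ $3.9500 each)
After Jul 5: 405 on hand, pool $2,312.25 (≈ $5.7093 each)
After Jul 8: 705 on hand, pool $3,287.25 (≈ $4.6628 each)
After Jul 10: 763 on hand, pool $3,646.85 (≈ $4.7796 each)
Jul 11, sell 490: 490/763 × $3,646.85 → $2,342.01
After Jul 12: 476 on hand, pool $2,299.54 (≈ $4.8310 each)
Jul 13, sell 52: 52/476 × $2,299.54 → $251.21
After Jul 14: 496 on hand, pool $2,512.73 (≈ $5.0660 each)
Jul 16, sell 401: 401/496 × $2,512.73 → $2,031.46
Total COGS = $2,342.01 + $251.21 + $2,031.46 = $4,624.68
Ending inventory (cost pool remaining) = $481.27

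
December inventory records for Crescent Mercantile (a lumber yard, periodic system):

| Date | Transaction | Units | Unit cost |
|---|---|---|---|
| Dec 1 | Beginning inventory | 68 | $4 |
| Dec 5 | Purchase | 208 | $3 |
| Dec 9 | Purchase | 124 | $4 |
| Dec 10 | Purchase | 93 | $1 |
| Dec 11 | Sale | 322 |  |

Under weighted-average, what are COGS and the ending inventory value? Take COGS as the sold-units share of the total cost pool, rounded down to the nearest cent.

Dec 11, sell 322: 322/493 × $1,485.00 → $969.91
Ending inventory (cost pool remaining) = $515.09
Check: goods available $1,485.00 = COGS $969.91 + ending $515.09

COGS = $969.91; ending inventory = $515.09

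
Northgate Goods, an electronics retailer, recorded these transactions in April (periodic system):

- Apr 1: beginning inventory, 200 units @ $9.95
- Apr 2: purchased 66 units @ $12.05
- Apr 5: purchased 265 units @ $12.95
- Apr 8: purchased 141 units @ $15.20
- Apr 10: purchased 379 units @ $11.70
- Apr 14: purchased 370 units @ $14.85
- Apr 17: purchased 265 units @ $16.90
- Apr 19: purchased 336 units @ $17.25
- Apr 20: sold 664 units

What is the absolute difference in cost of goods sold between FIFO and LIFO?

$2,971.40

FIFO COGS: 200 @ $9.95 + 66 @ $12.05 + 265 @ $12.95 + 133 @ $15.20 = $8,238.65
LIFO COGS: 336 @ $17.25 + 265 @ $16.90 + 63 @ $14.85 = $11,210.05
Difference = |$8,238.65 − $11,210.05| = $2,971.40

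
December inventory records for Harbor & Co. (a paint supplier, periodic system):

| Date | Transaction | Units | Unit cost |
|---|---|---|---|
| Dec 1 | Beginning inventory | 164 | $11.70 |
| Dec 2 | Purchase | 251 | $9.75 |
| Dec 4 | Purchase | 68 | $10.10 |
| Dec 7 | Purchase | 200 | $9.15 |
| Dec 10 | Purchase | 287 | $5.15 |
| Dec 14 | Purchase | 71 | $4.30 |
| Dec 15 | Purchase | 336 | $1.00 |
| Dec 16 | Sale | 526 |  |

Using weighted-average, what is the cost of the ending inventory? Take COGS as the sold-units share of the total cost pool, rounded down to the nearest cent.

Dec 16, sell 526: 526/1377 × $9,002.20 → $3,438.74
Ending inventory (cost pool remaining) = $5,563.46

Ending inventory = $5,563.46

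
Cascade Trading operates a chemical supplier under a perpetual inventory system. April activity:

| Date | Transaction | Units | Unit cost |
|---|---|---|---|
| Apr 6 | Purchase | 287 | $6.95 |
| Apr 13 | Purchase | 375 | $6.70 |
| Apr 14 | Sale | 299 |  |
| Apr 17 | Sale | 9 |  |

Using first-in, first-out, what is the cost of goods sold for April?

COGS = $2,135.35

Apr 14, 299 sold [FIFO — oldest first]: 287 @ $6.95 + 12 @ $6.70 = $2,075.05
Apr 17, 9 sold [FIFO — oldest first]: 9 @ $6.70 = $60.30
Total COGS = $2,075.05 + $60.30 = $2,135.35
Ending inventory: 354 @ $6.70 = $2,371.80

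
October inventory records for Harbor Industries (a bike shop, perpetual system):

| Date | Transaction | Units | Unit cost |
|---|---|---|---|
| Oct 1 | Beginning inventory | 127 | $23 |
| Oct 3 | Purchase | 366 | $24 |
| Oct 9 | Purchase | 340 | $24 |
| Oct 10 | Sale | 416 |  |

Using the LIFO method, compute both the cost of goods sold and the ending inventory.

Oct 10, 416 sold [LIFO — newest first]: 340 @ $24 + 76 @ $24 = $9,984
Ending inventory: 127 @ $23 + 290 @ $24 = $9,881

COGS = $9,984; ending inventory = $9,881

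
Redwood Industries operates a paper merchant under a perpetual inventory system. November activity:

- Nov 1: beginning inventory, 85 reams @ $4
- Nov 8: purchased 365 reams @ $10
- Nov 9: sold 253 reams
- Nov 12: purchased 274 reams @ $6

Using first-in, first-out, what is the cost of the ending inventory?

Nov 9, 253 sold [FIFO — oldest first]: 85 @ $4 + 168 @ $10 = $2,020
Ending inventory: 197 @ $10 + 274 @ $6 = $3,614

Ending inventory = $3,614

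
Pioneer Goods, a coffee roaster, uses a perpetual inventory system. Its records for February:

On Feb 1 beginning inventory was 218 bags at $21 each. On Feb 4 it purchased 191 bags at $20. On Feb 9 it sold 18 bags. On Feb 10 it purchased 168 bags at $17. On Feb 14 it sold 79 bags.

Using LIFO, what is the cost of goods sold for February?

COGS = $1,703

Feb 9, 18 sold [LIFO — newest first]: 18 @ $20 = $360
Feb 14, 79 sold [LIFO — newest first]: 79 @ $17 = $1,343
Total COGS = $360 + $1,343 = $1,703
Ending inventory: 218 @ $21 + 173 @ $20 + 89 @ $17 = $9,551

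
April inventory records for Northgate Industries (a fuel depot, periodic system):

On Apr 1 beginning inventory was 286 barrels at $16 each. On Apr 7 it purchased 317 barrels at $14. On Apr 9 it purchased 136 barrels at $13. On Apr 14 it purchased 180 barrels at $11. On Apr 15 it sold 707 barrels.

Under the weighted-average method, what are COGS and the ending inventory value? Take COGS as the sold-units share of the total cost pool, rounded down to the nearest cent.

COGS = $9,817.99; ending inventory = $2,944.01

Apr 15, sell 707: 707/919 × $12,762.00 → $9,817.99
Ending inventory (cost pool remaining) = $2,944.01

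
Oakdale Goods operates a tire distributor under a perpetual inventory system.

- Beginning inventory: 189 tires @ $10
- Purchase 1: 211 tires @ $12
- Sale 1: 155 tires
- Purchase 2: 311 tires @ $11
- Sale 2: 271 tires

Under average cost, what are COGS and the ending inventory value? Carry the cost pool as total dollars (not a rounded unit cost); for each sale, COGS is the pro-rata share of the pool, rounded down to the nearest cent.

COGS = $4,701.09; ending inventory = $3,141.91

After Beginning: 189 on hand, pool $1,890.00 (≈ $10.0000 each)
After Purchase 1: 400 on hand, pool $4,422.00 (≈ $11.0550 each)
Sale 1, sell 155: 155/400 × $4,422.00 → $1,713.52
After Purchase 2: 556 on hand, pool $6,129.48 (≈ $11.0242 each)
Sale 2, sell 271: 271/556 × $6,129.48 → $2,987.57
Total COGS = $1,713.52 + $2,987.57 = $4,701.09
Ending inventory (cost pool remaining) = $3,141.91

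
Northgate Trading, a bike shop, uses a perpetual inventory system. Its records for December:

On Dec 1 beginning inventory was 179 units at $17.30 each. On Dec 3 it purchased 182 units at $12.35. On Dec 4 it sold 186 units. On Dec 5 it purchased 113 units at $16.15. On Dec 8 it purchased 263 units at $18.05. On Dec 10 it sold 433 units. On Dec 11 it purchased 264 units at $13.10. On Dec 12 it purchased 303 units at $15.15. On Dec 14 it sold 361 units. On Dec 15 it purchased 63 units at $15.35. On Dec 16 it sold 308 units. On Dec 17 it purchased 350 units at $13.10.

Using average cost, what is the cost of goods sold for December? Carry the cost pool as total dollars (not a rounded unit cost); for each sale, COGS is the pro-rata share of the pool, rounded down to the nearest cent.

COGS = $19,768.37

After Dec 1: 179 on hand, pool $3,096.70 (≈ $17.3000 each)
After Dec 3: 361 on hand, pool $5,344.40 (≈ $14.8044 each)
Dec 4, sell 186: 186/361 × $5,344.40 → $2,753.62
After Dec 5: 288 on hand, pool $4,415.73 (≈ $15.3324 each)
After Dec 8: 551 on hand, pool $9,162.88 (≈ $16.6295 each)
Dec 10, sell 433: 433/551 × $9,162.88 → $7,200.59
After Dec 11: 382 on hand, pool $5,420.69 (≈ $14.1903 each)
After Dec 12: 685 on hand, pool $10,011.14 (≈ $14.6148 each)
Dec 14, sell 361: 361/685 × $10,011.14 → $5,275.94
After Dec 15: 387 on hand, pool $5,702.25 (≈ $14.7345 each)
Dec 16, sell 308: 308/387 × $5,702.25 → $4,538.22
After Dec 17: 429 on hand, pool $5,749.03 (≈ $13.4010 each)
Total COGS = $2,753.62 + $7,200.59 + $5,275.94 + $4,538.22 = $19,768.37
Ending inventory (cost pool remaining) = $5,749.03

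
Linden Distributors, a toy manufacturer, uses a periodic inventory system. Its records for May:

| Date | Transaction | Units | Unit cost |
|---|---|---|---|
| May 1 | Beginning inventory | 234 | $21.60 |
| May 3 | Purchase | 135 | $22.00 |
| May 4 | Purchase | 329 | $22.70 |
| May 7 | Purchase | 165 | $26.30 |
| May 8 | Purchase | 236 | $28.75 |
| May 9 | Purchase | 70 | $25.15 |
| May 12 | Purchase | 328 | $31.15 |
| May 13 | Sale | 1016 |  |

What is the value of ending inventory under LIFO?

Ending inventory = $10,566.80

May 13, 1016 sold [LIFO — newest first]: 328 @ $31.15 + 70 @ $25.15 + 236 @ $28.75 + 165 @ $26.30 + 217 @ $22.70 = $28,028.10
Ending inventory: 234 @ $21.60 + 135 @ $22.00 + 112 @ $22.70 = $10,566.80
Check: goods available $38,594.90 = COGS $28,028.10 + ending $10,566.80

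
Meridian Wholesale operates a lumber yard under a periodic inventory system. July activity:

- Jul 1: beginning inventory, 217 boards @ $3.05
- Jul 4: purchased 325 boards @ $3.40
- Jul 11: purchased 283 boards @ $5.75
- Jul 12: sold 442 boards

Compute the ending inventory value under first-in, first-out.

Jul 12, 442 sold [FIFO — oldest first]: 217 @ $3.05 + 225 @ $3.40 = $1,426.85
Ending inventory: 100 @ $3.40 + 283 @ $5.75 = $1,967.25

Ending inventory = $1,967.25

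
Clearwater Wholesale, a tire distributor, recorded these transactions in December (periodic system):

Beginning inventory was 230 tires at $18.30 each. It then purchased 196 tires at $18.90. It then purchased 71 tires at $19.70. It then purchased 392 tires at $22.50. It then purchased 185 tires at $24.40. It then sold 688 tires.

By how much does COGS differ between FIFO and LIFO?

FIFO COGS: 230 @ $18.30 + 196 @ $18.90 + 71 @ $19.70 + 191 @ $22.50 = $13,609.60
LIFO COGS: 185 @ $24.40 + 392 @ $22.50 + 71 @ $19.70 + 40 @ $18.90 = $15,488.70
Difference = |$13,609.60 − $15,488.70| = $1,879.10

$1,879.10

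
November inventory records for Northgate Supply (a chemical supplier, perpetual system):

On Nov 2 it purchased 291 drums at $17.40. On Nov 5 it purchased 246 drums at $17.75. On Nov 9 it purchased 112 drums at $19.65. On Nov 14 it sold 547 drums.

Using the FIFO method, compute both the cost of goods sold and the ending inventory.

COGS = $9,626.40; ending inventory = $2,004.30

Nov 14, 547 sold [FIFO — oldest first]: 291 @ $17.40 + 246 @ $17.75 + 10 @ $19.65 = $9,626.40
Ending inventory: 102 @ $19.65 = $2,004.30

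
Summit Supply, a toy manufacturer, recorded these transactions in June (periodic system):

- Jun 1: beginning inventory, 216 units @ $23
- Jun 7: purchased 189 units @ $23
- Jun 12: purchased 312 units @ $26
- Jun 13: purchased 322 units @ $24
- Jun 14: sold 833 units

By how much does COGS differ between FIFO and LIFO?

FIFO COGS: 216 @ $23 + 189 @ $23 + 312 @ $26 + 116 @ $24 = $20,211
LIFO COGS: 322 @ $24 + 312 @ $26 + 189 @ $23 + 10 @ $23 = $20,417
Difference = |$20,211 − $20,417| = $206

$206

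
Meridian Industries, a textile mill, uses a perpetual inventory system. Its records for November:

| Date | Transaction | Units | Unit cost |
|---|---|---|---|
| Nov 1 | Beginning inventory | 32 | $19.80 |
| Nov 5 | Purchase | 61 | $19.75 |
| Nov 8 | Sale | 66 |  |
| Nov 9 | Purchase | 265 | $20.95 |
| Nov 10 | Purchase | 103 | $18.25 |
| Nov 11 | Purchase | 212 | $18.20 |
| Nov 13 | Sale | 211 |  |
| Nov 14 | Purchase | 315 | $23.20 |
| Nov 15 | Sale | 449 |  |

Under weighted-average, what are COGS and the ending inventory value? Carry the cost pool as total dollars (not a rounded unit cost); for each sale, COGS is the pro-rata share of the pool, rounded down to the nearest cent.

COGS = $14,900.86; ending inventory = $5,535.39

After Nov 1: 32 on hand, pool $633.60 (≈ $19.8000 each)
After Nov 5: 93 on hand, pool $1,838.35 (≈ $19.7672 each)
Nov 8, sell 66: 66/93 × $1,838.35 → $1,304.63
After Nov 9: 292 on hand, pool $6,085.47 (≈ $20.8407 each)
After Nov 10: 395 on hand, pool $7,965.22 (≈ $20.1651 each)
After Nov 11: 607 on hand, pool $11,823.62 (≈ $19.4788 each)
Nov 13, sell 211: 211/607 × $11,823.62 → $4,110.02
After Nov 14: 711 on hand, pool $15,021.60 (≈ $21.1274 each)
Nov 15, sell 449: 449/711 × $15,021.60 → $9,486.21
Total COGS = $1,304.63 + $4,110.02 + $9,486.21 = $14,900.86
Ending inventory (cost pool remaining) = $5,535.39
Check: goods available $20,436.25 = COGS $14,900.86 + ending $5,535.39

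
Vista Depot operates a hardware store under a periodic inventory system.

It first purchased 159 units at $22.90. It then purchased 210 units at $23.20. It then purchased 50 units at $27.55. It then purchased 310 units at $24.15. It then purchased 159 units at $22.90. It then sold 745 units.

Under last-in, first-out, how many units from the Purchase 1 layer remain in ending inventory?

Sale 1 (745) [LIFO — newest first]: 159 @ $22.90 + 310 @ $24.15 + 50 @ $27.55 + 210 @ $23.20 + 16 @ $22.90 = $17,743.50
Ending inventory: 143 @ $22.90 = $3,274.70
Check: goods available $21,018.20 = COGS $17,743.50 + ending $3,274.70

143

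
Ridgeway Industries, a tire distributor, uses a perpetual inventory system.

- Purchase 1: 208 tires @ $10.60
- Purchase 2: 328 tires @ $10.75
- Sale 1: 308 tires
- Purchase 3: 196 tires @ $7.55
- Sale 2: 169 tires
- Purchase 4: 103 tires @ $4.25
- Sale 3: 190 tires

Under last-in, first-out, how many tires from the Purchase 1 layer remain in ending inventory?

Sale 1 (308) [LIFO — newest first]: 308 @ $10.75 = $3,311.00
Sale 2 (169) [LIFO — newest first]: 169 @ $7.55 = $1,275.95
Sale 3 (190) [LIFO — newest first]: 103 @ $4.25 + 27 @ $7.55 + 20 @ $10.75 + 40 @ $10.60 = $1,280.60
Total COGS = $3,311.00 + $1,275.95 + $1,280.60 = $5,867.55
Ending inventory: 168 @ $10.60 = $1,780.80
Check: goods available $7,648.35 = COGS $5,867.55 + ending $1,780.80

168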